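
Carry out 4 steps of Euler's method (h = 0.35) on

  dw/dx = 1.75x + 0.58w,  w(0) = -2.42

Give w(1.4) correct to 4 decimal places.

-3.5993

Euler: w_{n+1} = w_n + h·f(x_n, w_n).
x=0.000000, w=-2.420000: f=-1.403600 → w ← -2.420000 + 0.35·(-1.403600) = -2.911260
x=0.350000, w=-2.911260: f=-1.076031 → w ← -2.911260 + 0.35·(-1.076031) = -3.287871
x=0.700000, w=-3.287871: f=-0.681965 → w ← -3.287871 + 0.35·(-0.681965) = -3.526559
x=1.050000, w=-3.526559: f=-0.207904 → w ← -3.526559 + 0.35·(-0.207904) = -3.599325
w(1.4) ≈ -3.5993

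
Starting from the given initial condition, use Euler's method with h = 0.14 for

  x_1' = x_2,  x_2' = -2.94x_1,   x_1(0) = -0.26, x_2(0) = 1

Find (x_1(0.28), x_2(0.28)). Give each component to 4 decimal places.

0.0350, 1.1564

Euler on (x_1,x_2): x_1_{n+1} = x_1_n + h·x_1', x_2_{n+1} = x_2_n + h·x_2'.
0.000000: (-0.260000, 1.000000); f=(1.000000, 0.764400) → (-0.120000, 1.107016)
0.140000: (-0.120000, 1.107016); f=(1.107016, 0.352800) → (0.034982, 1.156408)
(x_1(0.28), x_2(0.28)) ≈ (0.0350, 1.1564)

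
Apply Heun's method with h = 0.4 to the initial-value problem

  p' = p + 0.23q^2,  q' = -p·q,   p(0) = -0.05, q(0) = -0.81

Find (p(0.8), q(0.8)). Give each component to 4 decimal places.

0.0737, -0.8097

Heun on (p,q): k1 = f(s_n, state_n); k2 = f(s_n + h, state_n + h·k1); state_{n+1} = state_n + (h/2)·(k1 + k2).
0.000000: (-0.050000, -0.810000)
  k1 = (0.100903, -0.040500)
  predictor → (-0.009639, -0.826200)
  k2 = (0.147361, -0.007964)
  → (-0.000347, -0.819693)
0.400000: (-0.000347, -0.819693)
  k1 = (0.154189, -0.000285)
  predictor → (0.061328, -0.819807)
  k2 = (0.215907, 0.050277)
  → (0.073672, -0.809694)
(p(0.8), q(0.8)) ≈ (0.0737, -0.8097)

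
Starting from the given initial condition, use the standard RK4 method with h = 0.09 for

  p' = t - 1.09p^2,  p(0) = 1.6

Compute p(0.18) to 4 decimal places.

RK4: k1 = f(t_n, p_n); k2 = f(t_n + h/2, p_n + (h/2)·k1); k3 = f(t_n + h/2, p_n + (h/2)·k2); k4 = f(t_n + h, p_n + h·k3); p_{n+1} = p_n + (h/6)·(k1 + 2k2 + 2k3 + k4).
t=0.000000, p=1.600000:
  k1 = f(0.000000, 1.600000) = -2.790400
  k2 = f(0.045000, 1.474432) = -2.324605
  k3 = f(0.045000, 1.495393) = -2.392457
  k4 = f(0.090000, 1.384679) = -1.999896
  p ← 1.600000 + (0.09/6)·(k1 + 2k2 + 2k3 + k4) = 1.386634
t=0.090000, p=1.386634:
  k1 = f(0.090000, 1.386634) = -2.005801
  k2 = f(0.135000, 1.296373) = -1.696834
  k3 = f(0.135000, 1.310276) = -1.736338
  k4 = f(0.180000, 1.230363) = -1.470035
  p ← 1.386634 + (0.09/6)·(k1 + 2k2 + 2k3 + k4) = 1.231501
p(0.18) ≈ 1.2315

1.2315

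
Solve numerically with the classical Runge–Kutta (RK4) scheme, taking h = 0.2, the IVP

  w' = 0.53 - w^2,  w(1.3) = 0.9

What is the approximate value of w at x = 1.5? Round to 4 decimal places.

0.8528

RK4: k1 = f(x_n, w_n); k2 = f(x_n + h/2, w_n + (h/2)·k1); k3 = f(x_n + h/2, w_n + (h/2)·k2); k4 = f(x_n + h, w_n + h·k3); w_{n+1} = w_n + (h/6)·(k1 + 2k2 + 2k3 + k4).
x=1.300000, w=0.900000:
  k1 = f(1.300000, 0.900000) = -0.280000
  k2 = f(1.400000, 0.872000) = -0.230384
  k3 = f(1.400000, 0.876962) = -0.239062
  k4 = f(1.500000, 0.852188) = -0.196224
  w ← 0.900000 + (0.2/6)·(k1 + 2k2 + 2k3 + k4) = 0.852829
w(1.5) ≈ 0.8528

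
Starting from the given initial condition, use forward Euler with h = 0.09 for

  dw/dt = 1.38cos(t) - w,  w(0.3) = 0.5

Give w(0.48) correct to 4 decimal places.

Euler: w_{n+1} = w_n + h·f(t_n, w_n).
t=0.300000, w=0.500000: f=0.818364 → w ← 0.500000 + 0.09·0.818364 = 0.573653
t=0.390000, w=0.573653: f=0.702722 → w ← 0.573653 + 0.09·0.702722 = 0.636898
w(0.48) ≈ 0.6369

0.6369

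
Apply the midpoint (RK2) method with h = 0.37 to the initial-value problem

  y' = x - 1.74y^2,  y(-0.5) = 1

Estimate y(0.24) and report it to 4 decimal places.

0.5238

Midpoint: k1 = f(x_n, y_n); k2 = f(x_n + h/2, y_n + (h/2)·k1); y_{n+1} = y_n + h·k2.
x=-0.500000, y=1.000000:
  k1 = f(-0.500000, 1.000000) = -2.240000
  k2 = f(-0.315000, 0.585600) = -0.911694
  y ← 1.000000 + 0.37·(-0.911694) = 0.662673
x=-0.130000, y=0.662673:
  k1 = f(-0.130000, 0.662673) = -0.894097
  k2 = f(0.055000, 0.497265) = -0.375255
  y ← 0.662673 + 0.37·(-0.375255) = 0.523829
y(0.24) ≈ 0.5238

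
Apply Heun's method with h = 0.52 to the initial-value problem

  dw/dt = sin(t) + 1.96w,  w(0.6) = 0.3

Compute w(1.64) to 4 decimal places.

4.0119

Heun: k1 = f(t_n, w_n); k2 = f(t_n + h, w_n + h·k1); w_{n+1} = w_n + (h/2)·(k1 + k2).
t=0.600000, w=0.300000:
  k1 = f(0.600000, 0.300000) = 1.152642
  k2 = f(1.120000, 0.899374) = 2.662874
  w ← 0.300000 + (0.52/2)·(1.152642 + 2.662874) = 1.292034
t=1.120000, w=1.292034:
  k1 = f(1.120000, 1.292034) = 3.432487
  k2 = f(1.640000, 3.076928) = 7.028385
  w ← 1.292034 + (0.52/2)·(3.432487 + 7.028385) = 4.011861
w(1.64) ≈ 4.0119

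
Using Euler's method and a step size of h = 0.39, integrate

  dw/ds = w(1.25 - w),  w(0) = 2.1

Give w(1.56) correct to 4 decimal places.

Euler: w_{n+1} = w_n + h·f(s_n, w_n).
s=0.000000, w=2.100000: f=-1.785000 → w ← 2.100000 + 0.39·(-1.785000) = 1.403850
s=0.390000, w=1.403850: f=-0.215982 → w ← 1.403850 + 0.39·(-0.215982) = 1.319617
s=0.780000, w=1.319617: f=-0.091868 → w ← 1.319617 + 0.39·(-0.091868) = 1.283789
s=1.170000, w=1.283789: f=-0.043377 → w ← 1.283789 + 0.39·(-0.043377) = 1.266871
w(1.56) ≈ 1.2669

1.2669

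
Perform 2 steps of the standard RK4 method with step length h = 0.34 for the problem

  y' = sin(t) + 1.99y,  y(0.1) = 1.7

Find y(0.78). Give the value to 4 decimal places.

7.0740

RK4: k1 = f(t_n, y_n); k2 = f(t_n + h/2, y_n + (h/2)·k1); k3 = f(t_n + h/2, y_n + (h/2)·k2); k4 = f(t_n + h, y_n + h·k3); y_{n+1} = y_n + (h/6)·(k1 + 2k2 + 2k3 + k4).
t=0.100000, y=1.700000:
  k1 = f(0.100000, 1.700000) = 3.482833
  k2 = f(0.270000, 2.292082) = 4.827974
  k3 = f(0.270000, 2.520756) = 5.283035
  k4 = f(0.440000, 3.496232) = 7.383441
  y ← 1.700000 + (0.34/6)·(k1 + 2k2 + 2k3 + k4) = 3.461670
t=0.440000, y=3.461670:
  k1 = f(0.440000, 3.461670) = 7.314663
  k2 = f(0.610000, 4.705163) = 9.936141
  k3 = f(0.610000, 5.150814) = 10.822987
  k4 = f(0.780000, 7.141485) = 14.914836
  y ← 3.461670 + (0.34/6)·(k1 + 2k2 + 2k3 + k4) = 7.074043
y(0.78) ≈ 7.0740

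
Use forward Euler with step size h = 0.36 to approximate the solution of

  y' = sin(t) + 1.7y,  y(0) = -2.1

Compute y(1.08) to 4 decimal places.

Euler: y_{n+1} = y_n + h·f(t_n, y_n).
t=0.000000, y=-2.100000: f=-3.570000 → y ← -2.100000 + 0.36·(-3.570000) = -3.385200
t=0.360000, y=-3.385200: f=-5.402566 → y ← -3.385200 + 0.36·(-5.402566) = -5.330124
t=0.720000, y=-5.330124: f=-8.401826 → y ← -5.330124 + 0.36·(-8.401826) = -8.354781
y(1.08) ≈ -8.3548

-8.3548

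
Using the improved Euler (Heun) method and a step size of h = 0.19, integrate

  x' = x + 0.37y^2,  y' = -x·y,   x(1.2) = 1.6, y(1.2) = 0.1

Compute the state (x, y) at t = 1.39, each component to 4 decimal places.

1.9335, 0.0722

Heun on (x,y): k1 = f(t_n, state_n); k2 = f(t_n + h, state_n + h·k1); state_{n+1} = state_n + (h/2)·(k1 + k2).
1.200000: (1.600000, 0.100000)
  k1 = (1.603700, -0.160000)
  predictor → (1.904703, 0.069600)
  k2 = (1.906495, -0.132567)
  → (1.933469, 0.072206)
(x(1.39), y(1.39)) ≈ (1.9335, 0.0722)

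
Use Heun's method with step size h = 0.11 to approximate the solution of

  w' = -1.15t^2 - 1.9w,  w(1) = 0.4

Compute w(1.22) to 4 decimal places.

Heun: k1 = f(t_n, w_n); k2 = f(t_n + h, w_n + h·k1); w_{n+1} = w_n + (h/2)·(k1 + k2).
t=1.000000, w=0.400000:
  k1 = f(1.000000, 0.400000) = -1.910000
  k2 = f(1.110000, 0.189900) = -1.777725
  w ← 0.400000 + (0.11/2)·(-1.910000 + (-1.777725)) = 0.197175
t=1.110000, w=0.197175:
  k1 = f(1.110000, 0.197175) = -1.791548
  k2 = f(1.220000, 0.000105) = -1.711859
  w ← 0.197175 + (0.11/2)·(-1.791548 + (-1.711859)) = 0.004488
w(1.22) ≈ 0.0045

0.0045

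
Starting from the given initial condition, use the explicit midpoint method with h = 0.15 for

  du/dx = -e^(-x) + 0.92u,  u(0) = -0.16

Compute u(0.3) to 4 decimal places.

Midpoint: k1 = f(x_n, u_n); k2 = f(x_n + h/2, u_n + (h/2)·k1); u_{n+1} = u_n + h·k2.
x=0.000000, u=-0.160000:
  k1 = f(0.000000, -0.160000) = -1.147200
  k2 = f(0.075000, -0.246040) = -1.154100
  u ← -0.160000 + 0.15·(-1.154100) = -0.333115
x=0.150000, u=-0.333115:
  k1 = f(0.150000, -0.333115) = -1.167174
  k2 = f(0.225000, -0.420653) = -1.185517
  u ← -0.333115 + 0.15·(-1.185517) = -0.510943
u(0.3) ≈ -0.5109

-0.5109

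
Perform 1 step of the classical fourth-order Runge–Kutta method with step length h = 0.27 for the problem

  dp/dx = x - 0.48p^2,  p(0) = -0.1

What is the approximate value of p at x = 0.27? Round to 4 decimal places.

-0.0646

RK4: k1 = f(x_n, p_n); k2 = f(x_n + h/2, p_n + (h/2)·k1); k3 = f(x_n + h/2, p_n + (h/2)·k2); k4 = f(x_n + h, p_n + h·k3); p_{n+1} = p_n + (h/6)·(k1 + 2k2 + 2k3 + k4).
x=0.000000, p=-0.100000:
  k1 = f(0.000000, -0.100000) = -0.004800
  k2 = f(0.135000, -0.100648) = 0.130138
  k3 = f(0.135000, -0.082431) = 0.131738
  k4 = f(0.270000, -0.064431) = 0.268007
  p ← -0.100000 + (0.27/6)·(k1 + 2k2 + 2k3 + k4) = -0.064587
p(0.27) ≈ -0.0646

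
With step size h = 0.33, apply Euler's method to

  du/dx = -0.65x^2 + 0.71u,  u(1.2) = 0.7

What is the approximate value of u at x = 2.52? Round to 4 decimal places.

-1.6658

Euler: u_{n+1} = u_n + h·f(x_n, u_n).
x=1.200000, u=0.700000: f=-0.439000 → u ← 0.700000 + 0.33·(-0.439000) = 0.555130
x=1.530000, u=0.555130: f=-1.127443 → u ← 0.555130 + 0.33·(-1.127443) = 0.183074
x=1.860000, u=0.183074: f=-2.118758 → u ← 0.183074 + 0.33·(-2.118758) = -0.516116
x=2.190000, u=-0.516116: f=-3.483907 → u ← -0.516116 + 0.33·(-3.483907) = -1.665806
u(2.52) ≈ -1.6658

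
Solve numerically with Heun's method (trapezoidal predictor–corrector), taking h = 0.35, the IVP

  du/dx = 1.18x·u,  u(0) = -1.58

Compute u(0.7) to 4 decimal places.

Heun: k1 = f(x_n, u_n); k2 = f(x_n + h, u_n + h·k1); u_{n+1} = u_n + (h/2)·(k1 + k2).
x=0.000000, u=-1.580000:
  k1 = f(0.000000, -1.580000) = 0.000000
  k2 = f(0.350000, -1.580000) = -0.652540
  u ← -1.580000 + (0.35/2)·(0.000000 + (-0.652540)) = -1.694195
x=0.350000, u=-1.694195:
  k1 = f(0.350000, -1.694195) = -0.699702
  k2 = f(0.700000, -1.939090) = -1.601689
  u ← -1.694195 + (0.35/2)·(-0.699702 + (-1.601689)) = -2.096938
u(0.7) ≈ -2.0969

-2.0969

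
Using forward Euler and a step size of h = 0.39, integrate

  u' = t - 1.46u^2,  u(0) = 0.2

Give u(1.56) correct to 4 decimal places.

0.8379

Euler: u_{n+1} = u_n + h·f(t_n, u_n).
t=0.000000, u=0.200000: f=-0.058400 → u ← 0.200000 + 0.39·(-0.058400) = 0.177224
t=0.390000, u=0.177224: f=0.344144 → u ← 0.177224 + 0.39·0.344144 = 0.311440
t=0.780000, u=0.311440: f=0.638387 → u ← 0.311440 + 0.39·0.638387 = 0.560411
t=1.170000, u=0.560411: f=0.711471 → u ← 0.560411 + 0.39·0.711471 = 0.837885
u(1.56) ≈ 0.8379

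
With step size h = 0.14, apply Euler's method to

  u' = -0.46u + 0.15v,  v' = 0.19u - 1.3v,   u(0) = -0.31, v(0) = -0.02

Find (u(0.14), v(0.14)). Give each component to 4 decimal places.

-0.2905, -0.0246

Euler on (u,v): u_{n+1} = u_n + h·u', v_{n+1} = v_n + h·v'.
0.000000: (-0.310000, -0.020000); f=(0.139600, -0.032900) → (-0.290456, -0.024606)
(u(0.14), v(0.14)) ≈ (-0.2905, -0.0246)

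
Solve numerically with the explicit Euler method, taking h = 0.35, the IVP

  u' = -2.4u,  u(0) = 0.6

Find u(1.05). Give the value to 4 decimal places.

0.0025

Euler: u_{n+1} = u_n + h·f(x_n, u_n).
x=0.000000, u=0.600000: f=-1.440000 → u ← 0.600000 + 0.35·(-1.440000) = 0.096000
x=0.350000, u=0.096000: f=-0.230400 → u ← 0.096000 + 0.35·(-0.230400) = 0.015360
x=0.700000, u=0.015360: f=-0.036864 → u ← 0.015360 + 0.35·(-0.036864) = 0.002458
u(1.05) ≈ 0.0025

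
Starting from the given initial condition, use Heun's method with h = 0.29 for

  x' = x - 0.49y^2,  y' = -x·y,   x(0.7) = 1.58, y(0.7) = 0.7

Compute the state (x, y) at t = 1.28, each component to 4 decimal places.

2.7108, 0.2368

Heun on (x,y): k1 = f(t_n, state_n); k2 = f(t_n + h, state_n + h·k1); state_{n+1} = state_n + (h/2)·(k1 + k2).
0.700000: (1.580000, 0.700000)
  k1 = (1.339900, -1.106000)
  predictor → (1.968571, 0.379260)
  k2 = (1.898090, -0.746600)
  → (2.049509, 0.431373)
0.990000: (2.049509, 0.431373)
  k1 = (1.958328, -0.884103)
  predictor → (2.617424, 0.174983)
  k2 = (2.602420, -0.458005)
  → (2.710817, 0.236767)
(x(1.28), y(1.28)) ≈ (2.7108, 0.2368)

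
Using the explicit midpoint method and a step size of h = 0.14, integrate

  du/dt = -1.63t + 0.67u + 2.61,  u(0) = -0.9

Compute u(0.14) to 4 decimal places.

Midpoint: k1 = f(t_n, u_n); k2 = f(t_n + h/2, u_n + (h/2)·k1); u_{n+1} = u_n + h·k2.
t=0.000000, u=-0.900000:
  k1 = f(0.000000, -0.900000) = 2.007000
  k2 = f(0.070000, -0.759510) = 1.987028
  u ← -0.900000 + 0.14·1.987028 = -0.621816
u(0.14) ≈ -0.6218

-0.6218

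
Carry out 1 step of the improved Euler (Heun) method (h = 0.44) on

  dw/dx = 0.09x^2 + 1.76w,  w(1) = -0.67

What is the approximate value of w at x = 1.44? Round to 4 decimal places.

Heun: k1 = f(x_n, w_n); k2 = f(x_n + h, w_n + h·k1); w_{n+1} = w_n + (h/2)·(k1 + k2).
x=1.000000, w=-0.670000:
  k1 = f(1.000000, -0.670000) = -1.089200
  k2 = f(1.440000, -1.149248) = -1.836052
  w ← -0.670000 + (0.44/2)·(-1.089200 + (-1.836052)) = -1.313556
w(1.44) ≈ -1.3136

-1.3136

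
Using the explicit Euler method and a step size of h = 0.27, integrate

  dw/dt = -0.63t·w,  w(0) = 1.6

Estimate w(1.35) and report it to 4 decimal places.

0.9757

Euler: w_{n+1} = w_n + h·f(t_n, w_n).
t=0.000000, w=1.600000: f=0.000000 → w ← 1.600000 + 0.27·0.000000 = 1.600000
t=0.270000, w=1.600000: f=-0.272160 → w ← 1.600000 + 0.27·(-0.272160) = 1.526517
t=0.540000, w=1.526517: f=-0.519321 → w ← 1.526517 + 0.27·(-0.519321) = 1.386300
t=0.810000, w=1.386300: f=-0.707429 → w ← 1.386300 + 0.27·(-0.707429) = 1.195294
t=1.080000, w=1.195294: f=-0.813278 → w ← 1.195294 + 0.27·(-0.813278) = 0.975709
w(1.35) ≈ 0.9757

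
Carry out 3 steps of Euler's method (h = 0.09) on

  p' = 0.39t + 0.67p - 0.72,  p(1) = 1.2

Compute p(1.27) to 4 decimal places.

1.3455

Euler: p_{n+1} = p_n + h·f(t_n, p_n).
t=1.000000, p=1.200000: f=0.474000 → p ← 1.200000 + 0.09·0.474000 = 1.242660
t=1.090000, p=1.242660: f=0.537682 → p ← 1.242660 + 0.09·0.537682 = 1.291051
t=1.180000, p=1.291051: f=0.605204 → p ← 1.291051 + 0.09·0.605204 = 1.345520
p(1.27) ≈ 1.3455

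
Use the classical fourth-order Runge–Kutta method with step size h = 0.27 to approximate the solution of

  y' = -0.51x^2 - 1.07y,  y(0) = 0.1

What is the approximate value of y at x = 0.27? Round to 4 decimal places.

0.0718

RK4: k1 = f(x_n, y_n); k2 = f(x_n + h/2, y_n + (h/2)·k1); k3 = f(x_n + h/2, y_n + (h/2)·k2); k4 = f(x_n + h, y_n + h·k3); y_{n+1} = y_n + (h/6)·(k1 + 2k2 + 2k3 + k4).
x=0.000000, y=0.100000:
  k1 = f(0.000000, 0.100000) = -0.107000
  k2 = f(0.135000, 0.085555) = -0.100839
  k3 = f(0.135000, 0.086387) = -0.101729
  k4 = f(0.270000, 0.072533) = -0.114790
  y ← 0.100000 + (0.27/6)·(k1 + 2k2 + 2k3 + k4) = 0.071788
y(0.27) ≈ 0.0718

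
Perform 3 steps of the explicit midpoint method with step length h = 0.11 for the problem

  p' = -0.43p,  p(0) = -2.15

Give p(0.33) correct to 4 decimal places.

Midpoint: k1 = f(t_n, p_n); k2 = f(t_n + h/2, p_n + (h/2)·k1); p_{n+1} = p_n + h·k2.
t=0.000000, p=-2.150000:
  k1 = f(0.000000, -2.150000) = 0.924500
  k2 = f(0.055000, -2.099152) = 0.902636
  p ← -2.150000 + 0.11·0.902636 = -2.050710
t=0.110000, p=-2.050710:
  k1 = f(0.110000, -2.050710) = 0.881805
  k2 = f(0.165000, -2.002211) = 0.860951
  p ← -2.050710 + 0.11·0.860951 = -1.956006
t=0.220000, p=-1.956006:
  k1 = f(0.220000, -1.956006) = 0.841082
  k2 = f(0.275000, -1.909746) = 0.821191
  p ← -1.956006 + 0.11·0.821191 = -1.865675
p(0.33) ≈ -1.8657

-1.8657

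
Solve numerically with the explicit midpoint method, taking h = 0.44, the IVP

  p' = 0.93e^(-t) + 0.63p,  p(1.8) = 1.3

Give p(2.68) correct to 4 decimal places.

Midpoint: k1 = f(t_n, p_n); k2 = f(t_n + h/2, p_n + (h/2)·k1); p_{n+1} = p_n + h·k2.
t=1.800000, p=1.300000:
  k1 = f(1.800000, 1.300000) = 0.972728
  k2 = f(2.020000, 1.514000) = 1.077190
  p ← 1.300000 + 0.44·1.077190 = 1.773963
t=2.240000, p=1.773963:
  k1 = f(2.240000, 1.773963) = 1.216603
  k2 = f(2.460000, 2.041616) = 1.365673
  p ← 1.773963 + 0.44·1.365673 = 2.374859
p(2.68) ≈ 2.3749

2.3749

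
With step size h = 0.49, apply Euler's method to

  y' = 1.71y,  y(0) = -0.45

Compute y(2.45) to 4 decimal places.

Euler: y_{n+1} = y_n + h·f(x_n, y_n).
x=0.000000, y=-0.450000: f=-0.769500 → y ← -0.450000 + 0.49·(-0.769500) = -0.827055
x=0.490000, y=-0.827055: f=-1.414264 → y ← -0.827055 + 0.49·(-1.414264) = -1.520044
x=0.980000, y=-1.520044: f=-2.599276 → y ← -1.520044 + 0.49·(-2.599276) = -2.793690
x=1.470000, y=-2.793690: f=-4.777209 → y ← -2.793690 + 0.49·(-4.777209) = -5.134522
x=1.960000, y=-5.134522: f=-8.780033 → y ← -5.134522 + 0.49·(-8.780033) = -9.436738
y(2.45) ≈ -9.4367

-9.4367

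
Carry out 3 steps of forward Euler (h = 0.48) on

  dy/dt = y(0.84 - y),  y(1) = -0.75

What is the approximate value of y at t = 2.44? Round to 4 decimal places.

Euler: y_{n+1} = y_n + h·f(t_n, y_n).
t=1.000000, y=-0.750000: f=-1.192500 → y ← -0.750000 + 0.48·(-1.192500) = -1.322400
t=1.480000, y=-1.322400: f=-2.859558 → y ← -1.322400 + 0.48·(-2.859558) = -2.694988
t=1.960000, y=-2.694988: f=-9.526749 → y ← -2.694988 + 0.48·(-9.526749) = -7.267827
y(2.44) ≈ -7.2678

-7.2678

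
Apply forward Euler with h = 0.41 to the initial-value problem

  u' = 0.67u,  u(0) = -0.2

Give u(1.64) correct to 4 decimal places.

-0.5280

Euler: u_{n+1} = u_n + h·f(s_n, u_n).
s=0.000000, u=-0.200000: f=-0.134000 → u ← -0.200000 + 0.41·(-0.134000) = -0.254940
s=0.410000, u=-0.254940: f=-0.170810 → u ← -0.254940 + 0.41·(-0.170810) = -0.324972
s=0.820000, u=-0.324972: f=-0.217731 → u ← -0.324972 + 0.41·(-0.217731) = -0.414242
s=1.230000, u=-0.414242: f=-0.277542 → u ← -0.414242 + 0.41·(-0.277542) = -0.528034
u(1.64) ≈ -0.5280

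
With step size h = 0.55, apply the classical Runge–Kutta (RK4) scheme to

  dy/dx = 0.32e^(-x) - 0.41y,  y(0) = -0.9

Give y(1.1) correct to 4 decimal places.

RK4: k1 = f(x_n, y_n); k2 = f(x_n + h/2, y_n + (h/2)·k1); k3 = f(x_n + h/2, y_n + (h/2)·k2); k4 = f(x_n + h, y_n + h·k3); y_{n+1} = y_n + (h/6)·(k1 + 2k2 + 2k3 + k4).
x=0.000000, y=-0.900000:
  k1 = f(0.000000, -0.900000) = 0.689000
  k2 = f(0.275000, -0.710525) = 0.534378
  k3 = f(0.275000, -0.753046) = 0.551812
  k4 = f(0.550000, -0.596503) = 0.429190
  y ← -0.900000 + (0.55/6)·(k1 + 2k2 + 2k3 + k4) = -0.598364
x=0.550000, y=-0.598364:
  k1 = f(0.550000, -0.598364) = 0.429953
  k2 = f(0.825000, -0.480127) = 0.337087
  k3 = f(0.825000, -0.505665) = 0.347558
  k4 = f(1.100000, -0.407207) = 0.273474
  y ← -0.598364 + (0.55/6)·(k1 + 2k2 + 2k3 + k4) = -0.408365
y(1.1) ≈ -0.4084

-0.4084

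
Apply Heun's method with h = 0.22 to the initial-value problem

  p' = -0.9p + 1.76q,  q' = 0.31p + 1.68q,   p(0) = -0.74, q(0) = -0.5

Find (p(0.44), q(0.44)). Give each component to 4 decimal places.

Heun on (p,q): k1 = f(x_n, state_n); k2 = f(x_n + h, state_n + h·k1); state_{n+1} = state_n + (h/2)·(k1 + k2).
0.000000: (-0.740000, -0.500000)
  k1 = (-0.214000, -1.069400)
  predictor → (-0.787080, -0.735268)
  k2 = (-0.585700, -1.479245)
  → (-0.827967, -0.780351)
0.220000: (-0.827967, -0.780351)
  k1 = (-0.628247, -1.567659)
  predictor → (-0.966181, -1.125236)
  k2 = (-1.110852, -2.189913)
  → (-1.019268, -1.193684)
(p(0.44), q(0.44)) ≈ (-1.0193, -1.1937)

-1.0193, -1.1937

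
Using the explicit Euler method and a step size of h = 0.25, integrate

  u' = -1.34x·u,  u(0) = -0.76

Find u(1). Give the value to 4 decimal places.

-0.4341

Euler: u_{n+1} = u_n + h·f(x_n, u_n).
x=0.000000, u=-0.760000: f=0.000000 → u ← -0.760000 + 0.25·0.000000 = -0.760000
x=0.250000, u=-0.760000: f=0.254600 → u ← -0.760000 + 0.25·0.254600 = -0.696350
x=0.500000, u=-0.696350: f=0.466555 → u ← -0.696350 + 0.25·0.466555 = -0.579711
x=0.750000, u=-0.579711: f=0.582610 → u ← -0.579711 + 0.25·0.582610 = -0.434059
u(1) ≈ -0.4341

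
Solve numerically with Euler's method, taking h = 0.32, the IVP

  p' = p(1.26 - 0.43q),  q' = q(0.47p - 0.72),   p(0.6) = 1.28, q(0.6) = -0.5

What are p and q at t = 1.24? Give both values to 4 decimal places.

2.7686, -0.5065

Euler on (p,q): p_{n+1} = p_n + h·p', q_{n+1} = q_n + h·q'.
0.600000: (1.280000, -0.500000); f=(1.888000, 0.059200) → (1.884160, -0.481056)
0.920000: (1.884160, -0.481056); f=(2.763788, -0.079641) → (2.768572, -0.506541)
(p(1.24), q(1.24)) ≈ (2.7686, -0.5065)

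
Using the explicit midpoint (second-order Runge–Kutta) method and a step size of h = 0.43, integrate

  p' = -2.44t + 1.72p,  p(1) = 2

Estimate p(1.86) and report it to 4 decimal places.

2.4771

Midpoint: k1 = f(t_n, p_n); k2 = f(t_n + h/2, p_n + (h/2)·k1); p_{n+1} = p_n + h·k2.
t=1.000000, p=2.000000:
  k1 = f(1.000000, 2.000000) = 1.000000
  k2 = f(1.215000, 2.215000) = 0.845200
  p ← 2.000000 + 0.43·0.845200 = 2.363436
t=1.430000, p=2.363436:
  k1 = f(1.430000, 2.363436) = 0.575910
  k2 = f(1.645000, 2.487257) = 0.264281
  p ← 2.363436 + 0.43·0.264281 = 2.477077
p(1.86) ≈ 2.4771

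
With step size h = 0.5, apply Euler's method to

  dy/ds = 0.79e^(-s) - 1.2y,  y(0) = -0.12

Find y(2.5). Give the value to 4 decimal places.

0.1362

Euler: y_{n+1} = y_n + h·f(s_n, y_n).
s=0.000000, y=-0.120000: f=0.934000 → y ← -0.120000 + 0.5·0.934000 = 0.347000
s=0.500000, y=0.347000: f=0.062759 → y ← 0.347000 + 0.5·0.062759 = 0.378380
s=1.000000, y=0.378380: f=-0.163431 → y ← 0.378380 + 0.5·(-0.163431) = 0.296664
s=1.500000, y=0.296664: f=-0.179724 → y ← 0.296664 + 0.5·(-0.179724) = 0.206802
s=2.000000, y=0.206802: f=-0.141248 → y ← 0.206802 + 0.5·(-0.141248) = 0.136178
y(2.5) ≈ 0.1362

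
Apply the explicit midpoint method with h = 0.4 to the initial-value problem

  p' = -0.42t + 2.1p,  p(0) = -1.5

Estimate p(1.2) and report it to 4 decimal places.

-16.4846

Midpoint: k1 = f(t_n, p_n); k2 = f(t_n + h/2, p_n + (h/2)·k1); p_{n+1} = p_n + h·k2.
t=0.000000, p=-1.500000:
  k1 = f(0.000000, -1.500000) = -3.150000
  k2 = f(0.200000, -2.130000) = -4.557000
  p ← -1.500000 + 0.4·(-4.557000) = -3.322800
t=0.400000, p=-3.322800:
  k1 = f(0.400000, -3.322800) = -7.145880
  k2 = f(0.600000, -4.751976) = -10.231150
  p ← -3.322800 + 0.4·(-10.231150) = -7.415260
t=0.800000, p=-7.415260:
  k1 = f(0.800000, -7.415260) = -15.908046
  k2 = f(1.000000, -10.596869) = -22.673425
  p ← -7.415260 + 0.4·(-22.673425) = -16.484630
p(1.2) ≈ -16.4846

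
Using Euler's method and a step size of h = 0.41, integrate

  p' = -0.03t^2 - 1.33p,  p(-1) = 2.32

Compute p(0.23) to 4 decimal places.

0.2132

Euler: p_{n+1} = p_n + h·f(t_n, p_n).
t=-1.000000, p=2.320000: f=-3.115600 → p ← 2.320000 + 0.41·(-3.115600) = 1.042604
t=-0.590000, p=1.042604: f=-1.397106 → p ← 1.042604 + 0.41·(-1.397106) = 0.469790
t=-0.180000, p=0.469790: f=-0.625793 → p ← 0.469790 + 0.41·(-0.625793) = 0.213215
p(0.23) ≈ 0.2132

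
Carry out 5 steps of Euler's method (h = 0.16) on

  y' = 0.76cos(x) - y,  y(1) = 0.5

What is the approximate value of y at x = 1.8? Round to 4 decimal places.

Euler: y_{n+1} = y_n + h·f(x_n, y_n).
x=1.000000, y=0.500000: f=-0.089370 → y ← 0.500000 + 0.16·(-0.089370) = 0.485701
x=1.160000, y=0.485701: f=-0.182203 → y ← 0.485701 + 0.16·(-0.182203) = 0.456548
x=1.320000, y=0.456548: f=-0.267935 → y ← 0.456548 + 0.16·(-0.267935) = 0.413679
x=1.480000, y=0.413679: f=-0.344768 → y ← 0.413679 + 0.16·(-0.344768) = 0.358516
x=1.640000, y=0.358516: f=-0.411069 → y ← 0.358516 + 0.16·(-0.411069) = 0.292745
y(1.8) ≈ 0.2927

0.2927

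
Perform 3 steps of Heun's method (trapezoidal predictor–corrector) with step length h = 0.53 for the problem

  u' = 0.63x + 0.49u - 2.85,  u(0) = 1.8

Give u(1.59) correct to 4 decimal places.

-1.8648

Heun: k1 = f(x_n, u_n); k2 = f(x_n + h, u_n + h·k1); u_{n+1} = u_n + (h/2)·(k1 + k2).
x=0.000000, u=1.800000:
  k1 = f(0.000000, 1.800000) = -1.968000
  k2 = f(0.530000, 0.756960) = -2.145190
  u ← 1.800000 + (0.53/2)·(-1.968000 + (-2.145190)) = 0.710005
x=0.530000, u=0.710005:
  k1 = f(0.530000, 0.710005) = -2.168198
  k2 = f(1.060000, -0.439140) = -2.397379
  u ← 0.710005 + (0.53/2)·(-2.168198 + (-2.397379)) = -0.499873
x=1.060000, u=-0.499873:
  k1 = f(1.060000, -0.499873) = -2.427138
  k2 = f(1.590000, -1.786256) = -2.723565
  u ← -0.499873 + (0.53/2)·(-2.427138 + (-2.723565)) = -1.864809
u(1.59) ≈ -1.8648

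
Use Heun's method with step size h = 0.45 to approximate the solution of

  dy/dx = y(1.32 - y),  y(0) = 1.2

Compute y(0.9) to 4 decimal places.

Heun: k1 = f(x_n, y_n); k2 = f(x_n + h, y_n + h·k1); y_{n+1} = y_n + (h/2)·(k1 + k2).
x=0.000000, y=1.200000:
  k1 = f(0.000000, 1.200000) = 0.144000
  k2 = f(0.450000, 1.264800) = 0.069817
  y ← 1.200000 + (0.45/2)·(0.144000 + 0.069817) = 1.248109
x=0.450000, y=1.248109:
  k1 = f(0.450000, 1.248109) = 0.089728
  k2 = f(0.900000, 1.288486) = 0.040605
  y ← 1.248109 + (0.45/2)·(0.089728 + 0.040605) = 1.277434
y(0.9) ≈ 1.2774

1.2774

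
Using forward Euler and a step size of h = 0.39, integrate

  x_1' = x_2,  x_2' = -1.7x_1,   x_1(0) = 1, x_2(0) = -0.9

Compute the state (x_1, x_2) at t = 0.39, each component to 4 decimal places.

0.6490, -1.5630

Euler on (x_1,x_2): x_1_{n+1} = x_1_n + h·x_1', x_2_{n+1} = x_2_n + h·x_2'.
0.000000: (1.000000, -0.900000); f=(-0.900000, -1.700000) → (0.649000, -1.563000)
(x_1(0.39), x_2(0.39)) ≈ (0.6490, -1.5630)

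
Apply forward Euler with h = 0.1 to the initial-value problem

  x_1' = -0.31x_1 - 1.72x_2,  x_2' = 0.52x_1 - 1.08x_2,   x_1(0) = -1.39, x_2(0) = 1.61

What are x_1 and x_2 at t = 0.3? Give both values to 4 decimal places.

Euler on (x_1,x_2): x_1_{n+1} = x_1_n + h·x_1', x_2_{n+1} = x_2_n + h·x_2'.
0.000000: (-1.390000, 1.610000); f=(-2.338300, -2.461600) → (-1.623830, 1.363840)
0.100000: (-1.623830, 1.363840); f=(-1.842418, -2.317339) → (-1.808072, 1.132106)
0.200000: (-1.808072, 1.132106); f=(-1.386720, -2.162872) → (-1.946744, 0.915819)
(x_1(0.3), x_2(0.3)) ≈ (-1.9467, 0.9158)

-1.9467, 0.9158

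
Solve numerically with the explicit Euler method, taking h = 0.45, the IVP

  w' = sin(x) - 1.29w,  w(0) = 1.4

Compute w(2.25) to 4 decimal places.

0.7171

Euler: w_{n+1} = w_n + h·f(x_n, w_n).
x=0.000000, w=1.400000: f=-1.806000 → w ← 1.400000 + 0.45·(-1.806000) = 0.587300
x=0.450000, w=0.587300: f=-0.322651 → w ← 0.587300 + 0.45·(-0.322651) = 0.442107
x=0.900000, w=0.442107: f=0.213009 → w ← 0.442107 + 0.45·0.213009 = 0.537961
x=1.350000, w=0.537961: f=0.281754 → w ← 0.537961 + 0.45·0.281754 = 0.664750
x=1.800000, w=0.664750: f=0.116320 → w ← 0.664750 + 0.45·0.116320 = 0.717094
w(2.25) ≈ 0.7171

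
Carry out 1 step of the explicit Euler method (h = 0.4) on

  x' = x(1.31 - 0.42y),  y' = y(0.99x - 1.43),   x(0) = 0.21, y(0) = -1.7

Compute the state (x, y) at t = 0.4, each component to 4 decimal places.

Euler on (x,y): x_{n+1} = x_n + h·x', y_{n+1} = y_n + h·y'.
0.000000: (0.210000, -1.700000); f=(0.425040, 2.077570) → (0.380016, -0.868972)
(x(0.4), y(0.4)) ≈ (0.3800, -0.8690)

0.3800, -0.8690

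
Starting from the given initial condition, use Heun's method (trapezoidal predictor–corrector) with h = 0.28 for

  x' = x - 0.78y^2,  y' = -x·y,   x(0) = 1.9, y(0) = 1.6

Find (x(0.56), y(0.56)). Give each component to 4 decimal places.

Heun on (x,y): k1 = f(t_n, state_n); k2 = f(t_n + h, state_n + h·k1); state_{n+1} = state_n + (h/2)·(k1 + k2).
0.000000: (1.900000, 1.600000)
  k1 = (-0.096800, -3.040000)
  predictor → (1.872896, 0.748800)
  k2 = (1.435549, -1.402425)
  → (2.087425, 0.978061)
0.280000: (2.087425, 0.978061)
  k1 = (1.341275, -2.041628)
  predictor → (2.462982, 0.406405)
  k2 = (2.334153, -1.000968)
  → (2.601985, 0.552097)
(x(0.56), y(0.56)) ≈ (2.6020, 0.5521)

2.6020, 0.5521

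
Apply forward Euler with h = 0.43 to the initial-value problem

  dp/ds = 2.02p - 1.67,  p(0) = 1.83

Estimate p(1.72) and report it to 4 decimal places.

Euler: p_{n+1} = p_n + h·f(s_n, p_n).
s=0.000000, p=1.830000: f=2.026600 → p ← 1.830000 + 0.43·2.026600 = 2.701438
s=0.430000, p=2.701438: f=3.786905 → p ← 2.701438 + 0.43·3.786905 = 4.329807
s=0.860000, p=4.329807: f=7.076210 → p ← 4.329807 + 0.43·7.076210 = 7.372577
s=1.290000, p=7.372577: f=13.222606 → p ← 7.372577 + 0.43·13.222606 = 13.058298
p(1.72) ≈ 13.0583

13.0583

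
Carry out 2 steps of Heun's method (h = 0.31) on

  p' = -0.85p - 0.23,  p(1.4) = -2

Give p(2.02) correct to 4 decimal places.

-1.2992

Heun: k1 = f(x_n, p_n); k2 = f(x_n + h, p_n + h·k1); p_{n+1} = p_n + (h/2)·(k1 + k2).
x=1.400000, p=-2.000000:
  k1 = f(1.400000, -2.000000) = 1.470000
  k2 = f(1.710000, -1.544300) = 1.082655
  p ← -2.000000 + (0.31/2)·(1.470000 + 1.082655) = -1.604338
x=1.710000, p=-1.604338:
  k1 = f(1.710000, -1.604338) = 1.133688
  k2 = f(2.020000, -1.252895) = 0.834961
  p ← -1.604338 + (0.31/2)·(1.133688 + 0.834961) = -1.299198
p(2.02) ≈ -1.2992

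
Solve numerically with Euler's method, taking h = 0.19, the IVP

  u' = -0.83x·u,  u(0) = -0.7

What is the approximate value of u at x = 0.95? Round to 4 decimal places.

-0.5113

Euler: u_{n+1} = u_n + h·f(x_n, u_n).
x=0.000000, u=-0.700000: f=0.000000 → u ← -0.700000 + 0.19·0.000000 = -0.700000
x=0.190000, u=-0.700000: f=0.110390 → u ← -0.700000 + 0.19·0.110390 = -0.679026
x=0.380000, u=-0.679026: f=0.214165 → u ← -0.679026 + 0.19·0.214165 = -0.638335
x=0.570000, u=-0.638335: f=0.301996 → u ← -0.638335 + 0.19·0.301996 = -0.580955
x=0.760000, u=-0.580955: f=0.366467 → u ← -0.580955 + 0.19·0.366467 = -0.511327
u(0.95) ≈ -0.5113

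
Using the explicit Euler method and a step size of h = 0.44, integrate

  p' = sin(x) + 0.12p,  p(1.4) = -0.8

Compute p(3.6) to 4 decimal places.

0.5445

Euler: p_{n+1} = p_n + h·f(x_n, p_n).
x=1.400000, p=-0.800000: f=0.889450 → p ← -0.800000 + 0.44·0.889450 = -0.408642
x=1.840000, p=-0.408642: f=0.914946 → p ← -0.408642 + 0.44·0.914946 = -0.006066
x=2.280000, p=-0.006066: f=0.758153 → p ← -0.006066 + 0.44·0.758153 = 0.327521
x=2.720000, p=0.327521: f=0.448517 → p ← 0.327521 + 0.44·0.448517 = 0.524869
x=3.160000, p=0.524869: f=0.044578 → p ← 0.524869 + 0.44·0.044578 = 0.544483
p(3.6) ≈ 0.5445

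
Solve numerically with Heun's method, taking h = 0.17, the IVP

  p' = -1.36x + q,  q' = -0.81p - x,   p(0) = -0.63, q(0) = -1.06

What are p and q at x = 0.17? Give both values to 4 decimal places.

-0.8225, -0.9753

Heun on (p,q): k1 = f(x_n, state_n); k2 = f(x_n + h, state_n + h·k1); state_{n+1} = state_n + (h/2)·(k1 + k2).
0.000000: (-0.630000, -1.060000)
  k1 = (-1.060000, 0.510300)
  predictor → (-0.810200, -0.973249)
  k2 = (-1.204449, 0.486262)
  → (-0.822478, -0.975292)
(p(0.17), q(0.17)) ≈ (-0.8225, -0.9753)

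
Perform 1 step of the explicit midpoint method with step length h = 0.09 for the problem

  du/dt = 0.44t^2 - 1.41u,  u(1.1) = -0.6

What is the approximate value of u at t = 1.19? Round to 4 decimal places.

-0.4798

Midpoint: k1 = f(t_n, u_n); k2 = f(t_n + h/2, u_n + (h/2)·k1); u_{n+1} = u_n + h·k2.
t=1.100000, u=-0.600000:
  k1 = f(1.100000, -0.600000) = 1.378400
  k2 = f(1.145000, -0.537972) = 1.335392
  u ← -0.600000 + 0.09·1.335392 = -0.479815
u(1.19) ≈ -0.4798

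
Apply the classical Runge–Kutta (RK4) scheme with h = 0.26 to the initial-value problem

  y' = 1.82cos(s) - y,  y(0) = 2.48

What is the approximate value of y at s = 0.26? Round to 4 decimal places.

2.3239

RK4: k1 = f(s_n, y_n); k2 = f(s_n + h/2, y_n + (h/2)·k1); k3 = f(s_n + h/2, y_n + (h/2)·k2); k4 = f(s_n + h, y_n + h·k3); y_{n+1} = y_n + (h/6)·(k1 + 2k2 + 2k3 + k4).
s=0.000000, y=2.480000:
  k1 = f(0.000000, 2.480000) = -0.660000
  k2 = f(0.130000, 2.394200) = -0.589557
  k3 = f(0.130000, 2.403358) = -0.598715
  k4 = f(0.260000, 2.324334) = -0.565504
  y ← 2.480000 + (0.26/6)·(k1 + 2k2 + 2k3 + k4) = 2.323911
y(0.26) ≈ 2.3239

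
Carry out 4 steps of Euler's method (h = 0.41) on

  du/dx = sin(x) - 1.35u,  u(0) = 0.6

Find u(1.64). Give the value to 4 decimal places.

Euler: u_{n+1} = u_n + h·f(x_n, u_n).
x=0.000000, u=0.600000: f=-0.810000 → u ← 0.600000 + 0.41·(-0.810000) = 0.267900
x=0.410000, u=0.267900: f=0.036944 → u ← 0.267900 + 0.41·0.036944 = 0.283047
x=0.820000, u=0.283047: f=0.349032 → u ← 0.283047 + 0.41·0.349032 = 0.426150
x=1.230000, u=0.426150: f=0.367186 → u ← 0.426150 + 0.41·0.367186 = 0.576697
u(1.64) ≈ 0.5767

0.5767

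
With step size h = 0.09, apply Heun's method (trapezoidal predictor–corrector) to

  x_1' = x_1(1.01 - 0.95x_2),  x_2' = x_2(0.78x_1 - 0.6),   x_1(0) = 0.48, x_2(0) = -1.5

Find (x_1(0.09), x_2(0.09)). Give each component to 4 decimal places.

Heun on (x_1,x_2): k1 = f(s_n, state_n); k2 = f(s_n + h, state_n + h·k1); state_{n+1} = state_n + (h/2)·(k1 + k2).
0.000000: (0.480000, -1.500000)
  k1 = (1.168800, 0.338400)
  predictor → (0.585192, -1.469544)
  k2 = (1.408011, 0.210953)
  → (0.595956, -1.475279)
(x_1(0.09), x_2(0.09)) ≈ (0.5960, -1.4753)

0.5960, -1.4753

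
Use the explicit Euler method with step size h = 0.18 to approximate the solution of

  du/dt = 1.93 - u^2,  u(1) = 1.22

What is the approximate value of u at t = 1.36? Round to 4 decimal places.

1.3429

Euler: u_{n+1} = u_n + h·f(t_n, u_n).
t=1.000000, u=1.220000: f=0.441600 → u ← 1.220000 + 0.18·0.441600 = 1.299488
t=1.180000, u=1.299488: f=0.241331 → u ← 1.299488 + 0.18·0.241331 = 1.342928
u(1.36) ≈ 1.3429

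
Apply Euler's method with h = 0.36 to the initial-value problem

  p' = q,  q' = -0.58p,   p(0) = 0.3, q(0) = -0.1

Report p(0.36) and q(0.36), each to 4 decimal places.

0.2640, -0.1626

Euler on (p,q): p_{n+1} = p_n + h·p', q_{n+1} = q_n + h·q'.
0.000000: (0.300000, -0.100000); f=(-0.100000, -0.174000) → (0.264000, -0.162640)
(p(0.36), q(0.36)) ≈ (0.2640, -0.1626)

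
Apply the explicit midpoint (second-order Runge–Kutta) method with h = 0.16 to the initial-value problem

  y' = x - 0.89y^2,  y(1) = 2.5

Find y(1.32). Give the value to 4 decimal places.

Midpoint: k1 = f(x_n, y_n); k2 = f(x_n + h/2, y_n + (h/2)·k1); y_{n+1} = y_n + h·k2.
x=1.000000, y=2.500000:
  k1 = f(1.000000, 2.500000) = -4.562500
  k2 = f(1.080000, 2.135000) = -2.976820
  y ← 2.500000 + 0.16·(-2.976820) = 2.023709
x=1.160000, y=2.023709:
  k1 = f(1.160000, 2.023709) = -2.484903
  k2 = f(1.240000, 1.824916) = -1.723985
  y ← 2.023709 + 0.16·(-1.723985) = 1.747871
y(1.32) ≈ 1.7479

1.7479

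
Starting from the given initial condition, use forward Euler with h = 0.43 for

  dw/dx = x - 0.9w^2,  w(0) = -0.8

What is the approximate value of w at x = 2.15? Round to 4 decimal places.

-2.6711

Euler: w_{n+1} = w_n + h·f(x_n, w_n).
x=0.000000, w=-0.800000: f=-0.576000 → w ← -0.800000 + 0.43·(-0.576000) = -1.047680
x=0.430000, w=-1.047680: f=-0.557870 → w ← -1.047680 + 0.43·(-0.557870) = -1.287564
x=0.860000, w=-1.287564: f=-0.632039 → w ← -1.287564 + 0.43·(-0.632039) = -1.559341
x=1.290000, w=-1.559341: f=-0.898390 → w ← -1.559341 + 0.43·(-0.898390) = -1.945649
x=1.720000, w=-1.945649: f=-1.686994 → w ← -1.945649 + 0.43·(-1.686994) = -2.671056
w(2.15) ≈ -2.6711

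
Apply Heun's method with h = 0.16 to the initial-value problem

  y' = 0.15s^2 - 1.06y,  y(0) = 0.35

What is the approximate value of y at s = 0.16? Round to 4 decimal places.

Heun: k1 = f(s_n, y_n); k2 = f(s_n + h, y_n + h·k1); y_{n+1} = y_n + (h/2)·(k1 + k2).
s=0.000000, y=0.350000:
  k1 = f(0.000000, 0.350000) = -0.371000
  k2 = f(0.160000, 0.290640) = -0.304238
  y ← 0.350000 + (0.16/2)·(-0.371000 + (-0.304238)) = 0.295981
y(0.16) ≈ 0.2960

0.2960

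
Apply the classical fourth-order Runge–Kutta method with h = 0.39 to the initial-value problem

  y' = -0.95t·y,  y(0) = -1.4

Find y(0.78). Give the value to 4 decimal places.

-1.0486

RK4: k1 = f(t_n, y_n); k2 = f(t_n + h/2, y_n + (h/2)·k1); k3 = f(t_n + h/2, y_n + (h/2)·k2); k4 = f(t_n + h, y_n + h·k3); y_{n+1} = y_n + (h/6)·(k1 + 2k2 + 2k3 + k4).
t=0.000000, y=-1.400000:
  k1 = f(0.000000, -1.400000) = 0.000000
  k2 = f(0.195000, -1.400000) = 0.259350
  k3 = f(0.195000, -1.349427) = 0.249981
  k4 = f(0.390000, -1.302507) = 0.482579
  y ← -1.400000 + (0.39/6)·(k1 + 2k2 + 2k3 + k4) = -1.302419
t=0.390000, y=-1.302419:
  k1 = f(0.390000, -1.302419) = 0.482546
  k2 = f(0.585000, -1.208323) = 0.671525
  k3 = f(0.585000, -1.171472) = 0.651045
  k4 = f(0.780000, -1.048512) = 0.776947
  y ← -1.302419 + (0.39/6)·(k1 + 2k2 + 2k3 + k4) = -1.048618
y(0.78) ≈ -1.0486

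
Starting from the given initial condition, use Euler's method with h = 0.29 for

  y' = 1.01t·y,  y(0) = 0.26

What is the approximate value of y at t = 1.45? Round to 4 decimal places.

0.5548

Euler: y_{n+1} = y_n + h·f(t_n, y_n).
t=0.000000, y=0.260000: f=0.000000 → y ← 0.260000 + 0.29·0.000000 = 0.260000
t=0.290000, y=0.260000: f=0.076154 → y ← 0.260000 + 0.29·0.076154 = 0.282085
t=0.580000, y=0.282085: f=0.165245 → y ← 0.282085 + 0.29·0.165245 = 0.330006
t=0.870000, y=0.330006: f=0.289976 → y ← 0.330006 + 0.29·0.289976 = 0.414099
t=1.160000, y=0.414099: f=0.485158 → y ← 0.414099 + 0.29·0.485158 = 0.554795
y(1.45) ≈ 0.5548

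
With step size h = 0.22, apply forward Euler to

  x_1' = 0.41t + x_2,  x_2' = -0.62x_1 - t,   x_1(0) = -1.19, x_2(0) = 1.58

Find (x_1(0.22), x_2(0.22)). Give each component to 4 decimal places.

Euler on (x_1,x_2): x_1_{n+1} = x_1_n + h·x_1', x_2_{n+1} = x_2_n + h·x_2'.
0.000000: (-1.190000, 1.580000); f=(1.580000, 0.737800) → (-0.842400, 1.742316)
(x_1(0.22), x_2(0.22)) ≈ (-0.8424, 1.7423)

-0.8424, 1.7423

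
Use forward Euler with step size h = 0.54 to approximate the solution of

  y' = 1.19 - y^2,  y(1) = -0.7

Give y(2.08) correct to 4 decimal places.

Euler: y_{n+1} = y_n + h·f(x_n, y_n).
x=1.000000, y=-0.700000: f=0.700000 → y ← -0.700000 + 0.54·0.700000 = -0.322000
x=1.540000, y=-0.322000: f=1.086316 → y ← -0.322000 + 0.54·1.086316 = 0.264611
y(2.08) ≈ 0.2646

0.2646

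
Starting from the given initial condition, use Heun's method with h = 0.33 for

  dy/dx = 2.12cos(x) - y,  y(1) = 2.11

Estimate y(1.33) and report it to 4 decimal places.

Heun: k1 = f(x_n, y_n); k2 = f(x_n + h, y_n + h·k1); y_{n+1} = y_n + (h/2)·(k1 + k2).
x=1.000000, y=2.110000:
  k1 = f(1.000000, 2.110000) = -0.964559
  k2 = f(1.330000, 1.791695) = -1.286126
  y ← 2.110000 + (0.33/2)·(-0.964559 + (-1.286126)) = 1.738637
y(1.33) ≈ 1.7386

1.7386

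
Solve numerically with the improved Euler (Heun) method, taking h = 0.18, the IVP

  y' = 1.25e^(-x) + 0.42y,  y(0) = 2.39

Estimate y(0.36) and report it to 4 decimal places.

Heun: k1 = f(x_n, y_n); k2 = f(x_n + h, y_n + h·k1); y_{n+1} = y_n + (h/2)·(k1 + k2).
x=0.000000, y=2.390000:
  k1 = f(0.000000, 2.390000) = 2.253800
  k2 = f(0.180000, 2.795684) = 2.218275
  y ← 2.390000 + (0.18/2)·(2.253800 + 2.218275) = 2.792487
x=0.180000, y=2.792487:
  k1 = f(0.180000, 2.792487) = 2.216932
  k2 = f(0.360000, 3.191535) = 2.212540
  y ← 2.792487 + (0.18/2)·(2.216932 + 2.212540) = 3.191139
y(0.36) ≈ 3.1911

3.1911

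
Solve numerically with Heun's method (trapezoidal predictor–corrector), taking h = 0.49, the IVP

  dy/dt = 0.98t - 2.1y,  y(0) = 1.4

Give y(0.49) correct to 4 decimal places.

Heun: k1 = f(t_n, y_n); k2 = f(t_n + h, y_n + h·k1); y_{n+1} = y_n + (h/2)·(k1 + k2).
t=0.000000, y=1.400000:
  k1 = f(0.000000, 1.400000) = -2.940000
  k2 = f(0.490000, -0.040600) = 0.565460
  y ← 1.400000 + (0.49/2)·(-2.940000 + 0.565460) = 0.818238
y(0.49) ≈ 0.8182

0.8182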